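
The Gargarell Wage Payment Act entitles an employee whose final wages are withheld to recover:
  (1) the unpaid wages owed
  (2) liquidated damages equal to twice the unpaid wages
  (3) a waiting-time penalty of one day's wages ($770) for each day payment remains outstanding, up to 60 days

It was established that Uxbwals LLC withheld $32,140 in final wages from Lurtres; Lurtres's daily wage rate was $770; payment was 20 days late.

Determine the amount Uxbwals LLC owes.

Doubled: 2 × $32,140 = $64,280
Penalty days: min(20, 60) = 20
Waiting-time penalty: 20 × $770 = $15,400
Total award: $32,140 + $64,280 + $15,400 = $111,820

$111,820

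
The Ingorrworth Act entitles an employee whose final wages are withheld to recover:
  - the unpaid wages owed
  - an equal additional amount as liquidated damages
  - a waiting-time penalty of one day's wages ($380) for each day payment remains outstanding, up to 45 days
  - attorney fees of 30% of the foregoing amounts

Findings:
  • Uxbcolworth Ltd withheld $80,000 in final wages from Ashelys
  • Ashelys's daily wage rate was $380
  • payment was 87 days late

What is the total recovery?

$230,230

Liquidated damages (equal amount): $80,000
Penalty days: min(87, 45) = 45
Waiting-time penalty: 45 × $380 = $17,100
Subtotal: $80,000 + $80,000 + $17,100 = $177,100
Attorney fees: 30% of $177,100 = $53,130
Total award: $177,100 + $53,130 = $230,230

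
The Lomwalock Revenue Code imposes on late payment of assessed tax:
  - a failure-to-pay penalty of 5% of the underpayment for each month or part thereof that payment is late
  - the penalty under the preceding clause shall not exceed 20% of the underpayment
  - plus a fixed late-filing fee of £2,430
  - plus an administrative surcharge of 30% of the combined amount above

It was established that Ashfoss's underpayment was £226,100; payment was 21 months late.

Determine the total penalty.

£61,945

Accrued rate: 5% × 21 = 105%, capped at 20% → 20%
Failure-to-pay penalty: 20% of £226,100 = £45,220
Penalty before surcharge: £45,220 + £2,430 = £47,650
Administrative surcharge: 30% of £47,650 = £14,295
Total penalty: £47,650 + £14,295 = £61,945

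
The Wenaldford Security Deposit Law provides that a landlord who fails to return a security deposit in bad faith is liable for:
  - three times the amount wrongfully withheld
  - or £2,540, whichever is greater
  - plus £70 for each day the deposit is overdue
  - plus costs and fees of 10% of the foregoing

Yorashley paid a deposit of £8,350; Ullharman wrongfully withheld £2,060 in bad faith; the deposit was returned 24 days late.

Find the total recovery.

£8,646

Trebled: 3 × £2,060 = £6,180
Minimum £2,540: £6,180 meets the minimum, no increase.
Late-return penalty: 24 × £70 = £1,680
Damages plus late penalty: £6,180 + £1,680 = £7,860
Costs and fees: 10% of £7,860 = £786
Total recovery: £7,860 + £786 = £8,646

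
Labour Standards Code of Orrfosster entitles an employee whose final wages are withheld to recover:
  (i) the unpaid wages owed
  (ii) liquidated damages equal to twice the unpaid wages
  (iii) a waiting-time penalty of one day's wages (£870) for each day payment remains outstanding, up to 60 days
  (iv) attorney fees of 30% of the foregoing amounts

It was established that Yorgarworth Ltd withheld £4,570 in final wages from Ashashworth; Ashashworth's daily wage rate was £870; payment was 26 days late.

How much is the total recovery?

Doubled: 2 × £4,570 = £9,140
Penalty days: min(26, 60) = 26
Waiting-time penalty: 26 × £870 = £22,620
Subtotal: £4,570 + £9,140 + £22,620 = £36,330
Attorney fees: 30% of £36,330 = £10,899
Total award: £36,330 + £10,899 = £47,229

£47,229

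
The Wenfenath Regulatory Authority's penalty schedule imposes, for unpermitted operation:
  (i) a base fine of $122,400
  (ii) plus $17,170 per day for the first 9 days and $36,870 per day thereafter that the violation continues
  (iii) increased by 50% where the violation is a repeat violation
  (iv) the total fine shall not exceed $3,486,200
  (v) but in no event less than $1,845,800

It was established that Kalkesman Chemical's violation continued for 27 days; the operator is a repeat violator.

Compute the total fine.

First 9 days: 9 × $17,170 = $154,530
Remaining days: (27 − 9) × $36,870 = $663,660
Per-day component: $154,530 + $663,660 = $818,190
Base plus per-day: $122,400 + $818,190 = $940,590
Enhancement: 50% of $940,590 = $470,295
Enhanced fine: $940,590 + $470,295 = $1,410,885
Cap at $3,486,200: $1,410,885 is within the cap, no reduction.
Minimum $1,845,800: $1,410,885 is below the minimum → $1,845,800

$1,845,800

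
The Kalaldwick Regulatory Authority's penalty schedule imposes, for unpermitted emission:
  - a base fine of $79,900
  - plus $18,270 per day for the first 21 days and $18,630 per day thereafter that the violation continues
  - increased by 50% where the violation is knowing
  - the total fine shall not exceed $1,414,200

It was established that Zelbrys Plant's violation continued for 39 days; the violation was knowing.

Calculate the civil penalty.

First 21 days: 21 × $18,270 = $383,670
Remaining days: (39 − 21) × $18,630 = $335,340
Per-day component: $383,670 + $335,340 = $719,010
Base plus per-day: $79,900 + $719,010 = $798,910
Enhancement: 50% of $798,910 = $399,455
Enhanced fine: $798,910 + $399,455 = $1,198,365
Cap at $1,414,200: $1,198,365 is within the cap, no reduction.

Civil penalty: $1,198,365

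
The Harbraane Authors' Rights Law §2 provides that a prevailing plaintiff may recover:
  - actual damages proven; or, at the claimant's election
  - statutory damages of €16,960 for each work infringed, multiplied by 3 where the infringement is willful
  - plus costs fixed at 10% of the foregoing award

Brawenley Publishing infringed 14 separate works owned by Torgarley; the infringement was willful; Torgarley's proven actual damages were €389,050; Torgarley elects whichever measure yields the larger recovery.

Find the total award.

€783,552

Statutory damages: 14 × €16,960 = €237,440
Trebled: 3 × €237,440 = €712,320
Greater of actual damages (€389,050) or enhanced statutory damages (€712,320): €712,320
Costs: 10% of €712,320 = €71,232
Award plus costs: €712,320 + €71,232 = €783,552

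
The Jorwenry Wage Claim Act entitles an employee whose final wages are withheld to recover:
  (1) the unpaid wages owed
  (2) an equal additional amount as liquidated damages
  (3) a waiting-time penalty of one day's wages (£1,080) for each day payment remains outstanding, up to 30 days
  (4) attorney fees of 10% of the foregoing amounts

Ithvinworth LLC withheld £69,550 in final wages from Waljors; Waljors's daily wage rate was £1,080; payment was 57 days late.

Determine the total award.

£188,650

Liquidated damages (equal amount): £69,550
Penalty days: min(57, 30) = 30
Waiting-time penalty: 30 × £1,080 = £32,400
Subtotal: £69,550 + £69,550 + £32,400 = £171,500
Attorney fees: 10% of £171,500 = £17,150
Total award: £171,500 + £17,150 = £188,650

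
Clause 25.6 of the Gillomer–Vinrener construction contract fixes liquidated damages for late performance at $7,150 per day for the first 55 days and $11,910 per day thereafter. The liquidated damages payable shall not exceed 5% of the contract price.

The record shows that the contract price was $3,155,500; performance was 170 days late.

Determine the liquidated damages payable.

$157,775

First 55 days: 55 × $7,150 = $393,250
Remaining days: (170 − 55) × $11,910 = $1,369,650
Accrued per-day damages: $393,250 + $1,369,650 = $1,762,900
Cap: 5% of $3,155,500 = $157,775
Cap at $157,775: $1,762,900 exceeds the cap → $157,775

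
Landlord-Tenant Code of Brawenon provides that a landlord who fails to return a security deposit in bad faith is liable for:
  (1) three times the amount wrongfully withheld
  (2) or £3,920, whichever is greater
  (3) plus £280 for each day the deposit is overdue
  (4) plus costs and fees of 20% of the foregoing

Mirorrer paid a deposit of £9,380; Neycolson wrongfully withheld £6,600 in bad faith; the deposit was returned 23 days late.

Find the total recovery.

Recovery: £31,488

Trebled: 3 × £6,600 = £19,800
Minimum £3,920: £19,800 meets the minimum, no increase.
Late-return penalty: 23 × £280 = £6,440
Damages plus late penalty: £19,800 + £6,440 = £26,240
Costs and fees: 20% of £26,240 = £5,248
Total recovery: £26,240 + £5,248 = £31,488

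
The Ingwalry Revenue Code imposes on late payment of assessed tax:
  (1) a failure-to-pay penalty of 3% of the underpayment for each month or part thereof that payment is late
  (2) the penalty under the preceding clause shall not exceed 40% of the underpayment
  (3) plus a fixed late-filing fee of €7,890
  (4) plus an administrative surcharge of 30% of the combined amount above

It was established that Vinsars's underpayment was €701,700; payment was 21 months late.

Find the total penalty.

Penalty: €375,141

Accrued rate: 3% × 21 = 63%, capped at 40% → 40%
Failure-to-pay penalty: 40% of €701,700 = €280,680
Penalty before surcharge: €280,680 + €7,890 = €288,570
Administrative surcharge: 30% of €288,570 = €86,571
Total penalty: €288,570 + €86,571 = €375,141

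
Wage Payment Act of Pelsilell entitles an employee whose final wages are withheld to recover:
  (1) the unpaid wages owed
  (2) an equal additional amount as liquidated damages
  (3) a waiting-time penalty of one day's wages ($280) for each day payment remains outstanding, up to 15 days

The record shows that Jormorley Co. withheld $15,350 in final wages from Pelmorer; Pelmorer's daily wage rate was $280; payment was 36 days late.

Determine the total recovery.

$34,900

Liquidated damages (equal amount): $15,350
Penalty days: min(36, 15) = 15
Waiting-time penalty: 15 × $280 = $4,200
Total award: $15,350 + $15,350 + $4,200 = $34,900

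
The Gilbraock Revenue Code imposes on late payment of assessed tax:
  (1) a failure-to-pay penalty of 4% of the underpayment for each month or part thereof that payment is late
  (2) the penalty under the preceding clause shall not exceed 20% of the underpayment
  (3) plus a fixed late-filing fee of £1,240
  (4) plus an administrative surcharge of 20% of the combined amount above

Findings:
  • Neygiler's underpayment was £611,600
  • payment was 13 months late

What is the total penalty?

Accrued rate: 4% × 13 = 52%, capped at 20% → 20%
Failure-to-pay penalty: 20% of £611,600 = £122,320
Penalty before surcharge: £122,320 + £1,240 = £123,560
Administrative surcharge: 20% of £123,560 = £24,712
Total penalty: £123,560 + £24,712 = £148,272

£148,272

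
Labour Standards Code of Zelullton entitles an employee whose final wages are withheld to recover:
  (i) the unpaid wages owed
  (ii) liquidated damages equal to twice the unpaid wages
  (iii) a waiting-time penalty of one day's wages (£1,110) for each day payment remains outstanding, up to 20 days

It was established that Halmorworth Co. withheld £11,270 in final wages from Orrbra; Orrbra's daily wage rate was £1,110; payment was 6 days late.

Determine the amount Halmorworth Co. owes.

Doubled: 2 × £11,270 = £22,540
Penalty days: min(6, 20) = 6
Waiting-time penalty: 6 × £1,110 = £6,660
Total award: £11,270 + £22,540 + £6,660 = £40,470

£40,470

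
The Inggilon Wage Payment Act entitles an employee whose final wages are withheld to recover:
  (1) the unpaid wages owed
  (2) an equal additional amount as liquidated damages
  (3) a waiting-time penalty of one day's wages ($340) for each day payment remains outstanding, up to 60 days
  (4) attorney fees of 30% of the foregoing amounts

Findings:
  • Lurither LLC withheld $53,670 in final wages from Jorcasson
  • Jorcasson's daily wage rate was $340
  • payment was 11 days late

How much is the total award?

$144,404

Liquidated damages (equal amount): $53,670
Penalty days: min(11, 60) = 11
Waiting-time penalty: 11 × $340 = $3,740
Subtotal: $53,670 + $53,670 + $3,740 = $111,080
Attorney fees: 30% of $111,080 = $33,324
Total award: $111,080 + $33,324 = $144,404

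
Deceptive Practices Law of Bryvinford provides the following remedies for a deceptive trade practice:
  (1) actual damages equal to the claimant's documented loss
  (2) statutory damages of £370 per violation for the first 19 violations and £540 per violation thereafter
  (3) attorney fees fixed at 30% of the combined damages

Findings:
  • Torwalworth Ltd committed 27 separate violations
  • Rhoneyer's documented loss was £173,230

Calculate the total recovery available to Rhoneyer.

First 19 violations: 19 × £370 = £7,030
Remaining violations: (27 − 19) × £540 = £4,320
Statutory damages: £7,030 + £4,320 = £11,350
Combined damages: £173,230 + £11,350 = £184,580
Attorney fees: 30% of £184,580 = £55,374
Total recovery: £184,580 + £55,374 = £239,954

£239,954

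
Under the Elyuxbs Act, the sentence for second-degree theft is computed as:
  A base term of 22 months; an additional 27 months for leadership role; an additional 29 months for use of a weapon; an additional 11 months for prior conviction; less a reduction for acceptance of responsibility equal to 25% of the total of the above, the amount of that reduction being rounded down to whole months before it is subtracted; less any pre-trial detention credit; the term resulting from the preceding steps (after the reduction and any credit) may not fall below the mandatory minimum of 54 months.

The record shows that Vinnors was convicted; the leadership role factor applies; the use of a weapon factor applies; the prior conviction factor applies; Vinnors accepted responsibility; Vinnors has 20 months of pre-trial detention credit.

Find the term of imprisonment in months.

54 months

Leadership role enhancement: +27 months
Use of a weapon enhancement: +29 months
Prior conviction enhancement: +11 months
Adjusted term: 22 months + 27 months + 29 months + 11 months = 89 months
Acceptance of responsibility reduction: 25% of 89 months = 22 months (rounded down)
After reduction: 89 − 22 = 67 months
Less pre-trial detention credit: 67 months − 20 months = 47 months
Minimum 54 months: 47 months is below the minimum → 54 months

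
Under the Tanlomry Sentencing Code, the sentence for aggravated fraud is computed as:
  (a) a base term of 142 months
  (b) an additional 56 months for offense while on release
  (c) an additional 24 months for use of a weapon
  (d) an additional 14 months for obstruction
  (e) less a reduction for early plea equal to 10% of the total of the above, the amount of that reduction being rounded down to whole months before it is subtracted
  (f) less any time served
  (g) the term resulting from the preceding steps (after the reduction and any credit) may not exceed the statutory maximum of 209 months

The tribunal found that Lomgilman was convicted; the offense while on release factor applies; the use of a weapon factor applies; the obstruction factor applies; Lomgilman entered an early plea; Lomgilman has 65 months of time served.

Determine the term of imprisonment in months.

148 months

Offense while on release enhancement: +56 months
Use of a weapon enhancement: +24 months
Obstruction enhancement: +14 months
Adjusted term: 142 months + 56 months + 24 months + 14 months = 236 months
Early plea reduction: 10% of 236 months = 23 months (rounded down)
After reduction: 236 − 23 = 213 months
Less time served: 213 months − 65 months = 148 months
Cap at 209 months: 148 months is within the cap, no reduction.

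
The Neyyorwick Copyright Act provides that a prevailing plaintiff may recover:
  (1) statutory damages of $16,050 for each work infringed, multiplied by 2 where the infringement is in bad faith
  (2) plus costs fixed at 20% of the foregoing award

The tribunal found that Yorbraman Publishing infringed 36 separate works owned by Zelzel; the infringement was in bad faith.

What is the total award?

Statutory damages: 36 × $16,050 = $577,800
Doubled: 2 × $577,800 = $1,155,600
Costs: 20% of $1,155,600 = $231,120
Award plus costs: $1,155,600 + $231,120 = $1,386,720

Award: $1,386,720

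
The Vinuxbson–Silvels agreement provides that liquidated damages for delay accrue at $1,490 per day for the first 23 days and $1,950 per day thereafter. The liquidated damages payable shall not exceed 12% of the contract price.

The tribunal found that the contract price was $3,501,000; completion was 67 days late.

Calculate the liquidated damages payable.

$120,070

First 23 days: 23 × $1,490 = $34,270
Remaining days: (67 − 23) × $1,950 = $85,800
Accrued per-day damages: $34,270 + $85,800 = $120,070
Cap: 12% of $3,501,000 = $420,120
Cap at $420,120: $120,070 is within the cap, no reduction.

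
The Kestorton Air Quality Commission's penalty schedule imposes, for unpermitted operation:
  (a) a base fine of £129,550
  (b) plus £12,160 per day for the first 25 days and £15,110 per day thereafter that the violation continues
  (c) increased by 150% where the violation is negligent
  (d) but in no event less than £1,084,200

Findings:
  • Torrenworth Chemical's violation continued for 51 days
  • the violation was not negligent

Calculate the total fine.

First 25 days: 25 × £12,160 = £304,000
Remaining days: (51 − 25) × £15,110 = £392,860
Per-day component: £304,000 + £392,860 = £696,860
Base plus per-day: £129,550 + £696,860 = £826,410
The violation was not negligent: no 150% increase.
Minimum £1,084,200: £826,410 is below the minimum → £1,084,200

Civil penalty: £1,084,200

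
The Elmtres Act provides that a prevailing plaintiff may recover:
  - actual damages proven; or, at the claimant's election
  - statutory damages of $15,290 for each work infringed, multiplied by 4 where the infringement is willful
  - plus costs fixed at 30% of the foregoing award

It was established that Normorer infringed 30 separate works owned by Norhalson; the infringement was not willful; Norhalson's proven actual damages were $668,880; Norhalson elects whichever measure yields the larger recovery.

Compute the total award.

$869,544

Statutory damages: 30 × $15,290 = $458,700
Infringement not willful: no ×4 enhancement.
Greater of actual damages ($668,880) or statutory damages ($458,700): $668,880
Costs: 30% of $668,880 = $200,664
Award plus costs: $668,880 + $200,664 = $869,544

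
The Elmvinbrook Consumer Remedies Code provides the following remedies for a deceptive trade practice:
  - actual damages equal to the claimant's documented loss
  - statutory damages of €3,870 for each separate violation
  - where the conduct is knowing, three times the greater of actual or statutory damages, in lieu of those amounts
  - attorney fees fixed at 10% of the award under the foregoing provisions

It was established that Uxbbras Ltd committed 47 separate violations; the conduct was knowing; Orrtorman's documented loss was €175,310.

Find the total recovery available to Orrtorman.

€600,237

Statutory damages: 47 × €3,870 = €181,890
Greater of actual damages (€175,310) or statutory damages (€181,890): €181,890
Trebled: 3 × €181,890 = €545,670
Attorney fees: 10% of €545,670 = €54,567
Total recovery: €545,670 + €54,567 = €600,237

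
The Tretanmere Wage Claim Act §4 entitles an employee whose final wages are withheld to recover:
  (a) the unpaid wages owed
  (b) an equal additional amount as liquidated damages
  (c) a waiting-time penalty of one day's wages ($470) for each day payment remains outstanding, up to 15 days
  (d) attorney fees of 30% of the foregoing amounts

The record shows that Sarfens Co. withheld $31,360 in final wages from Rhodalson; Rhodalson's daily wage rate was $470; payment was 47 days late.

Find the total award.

Liquidated damages (equal amount): $31,360
Penalty days: min(47, 15) = 15
Waiting-time penalty: 15 × $470 = $7,050
Subtotal: $31,360 + $31,360 + $7,050 = $69,770
Attorney fees: 30% of $69,770 = $20,931
Total award: $69,770 + $20,931 = $90,701

$90,701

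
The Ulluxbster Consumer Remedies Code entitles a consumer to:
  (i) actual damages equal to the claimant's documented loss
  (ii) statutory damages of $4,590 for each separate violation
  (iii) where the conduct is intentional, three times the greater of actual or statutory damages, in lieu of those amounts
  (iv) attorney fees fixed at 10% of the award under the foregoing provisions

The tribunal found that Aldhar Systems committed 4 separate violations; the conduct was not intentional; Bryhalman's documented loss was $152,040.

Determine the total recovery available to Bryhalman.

Statutory damages: 4 × $4,590 = $18,360
Conduct not intentional: the in-lieu enhancement does not apply.
Actual plus statutory damages: $152,040 + $18,360 = $170,400
Attorney fees: 10% of $170,400 = $17,040
Total recovery: $170,400 + $17,040 = $187,440

Total recovery: $187,440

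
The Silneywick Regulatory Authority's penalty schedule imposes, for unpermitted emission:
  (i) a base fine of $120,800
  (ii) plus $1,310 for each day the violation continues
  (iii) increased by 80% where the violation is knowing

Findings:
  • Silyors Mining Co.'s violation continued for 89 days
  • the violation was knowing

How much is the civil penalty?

Per-day component: 89 × $1,310 = $116,590
Base plus per-day: $120,800 + $116,590 = $237,390
Enhancement: 80% of $237,390 = $189,912
Enhanced fine: $237,390 + $189,912 = $427,302

$427,302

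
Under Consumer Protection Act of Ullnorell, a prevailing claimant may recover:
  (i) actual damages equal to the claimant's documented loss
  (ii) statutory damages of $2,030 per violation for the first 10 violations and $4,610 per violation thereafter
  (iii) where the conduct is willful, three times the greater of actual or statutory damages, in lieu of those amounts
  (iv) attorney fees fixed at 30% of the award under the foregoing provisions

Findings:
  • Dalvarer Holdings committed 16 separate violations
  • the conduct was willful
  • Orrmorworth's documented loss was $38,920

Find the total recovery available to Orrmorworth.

$187,044

First 10 violations: 10 × $2,030 = $20,300
Remaining violations: (16 − 10) × $4,610 = $27,660
Statutory damages: $20,300 + $27,660 = $47,960
Greater of actual damages ($38,920) or statutory damages ($47,960): $47,960
Trebled: 3 × $47,960 = $143,880
Attorney fees: 30% of $143,880 = $43,164
Total recovery: $143,880 + $43,164 = $187,044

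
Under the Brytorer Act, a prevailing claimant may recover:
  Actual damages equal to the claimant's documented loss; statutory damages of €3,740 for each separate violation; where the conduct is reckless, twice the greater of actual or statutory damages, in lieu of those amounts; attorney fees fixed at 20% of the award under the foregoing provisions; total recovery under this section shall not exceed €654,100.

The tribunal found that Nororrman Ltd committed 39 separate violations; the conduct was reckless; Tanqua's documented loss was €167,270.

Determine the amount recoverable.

€401,448

Statutory damages: 39 × €3,740 = €145,860
Greater of actual damages (€167,270) or statutory damages (€145,860): €167,270
Doubled: 2 × €167,270 = €334,540
Attorney fees: 20% of €334,540 = €66,908
Total before cap: €334,540 + €66,908 = €401,448
Cap at €654,100: €401,448 is within the cap, no reduction.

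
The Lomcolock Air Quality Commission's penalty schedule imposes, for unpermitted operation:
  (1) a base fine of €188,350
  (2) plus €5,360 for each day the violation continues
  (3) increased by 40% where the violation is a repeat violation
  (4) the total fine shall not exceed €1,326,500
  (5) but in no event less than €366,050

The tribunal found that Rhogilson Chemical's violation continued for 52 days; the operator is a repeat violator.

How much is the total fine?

Per-day component: 52 × €5,360 = €278,720
Base plus per-day: €188,350 + €278,720 = €467,070
Enhancement: 40% of €467,070 = €186,828
Enhanced fine: €467,070 + €186,828 = €653,898
Cap at €1,326,500: €653,898 is within the cap, no reduction.
Minimum €366,050: €653,898 meets the minimum, no increase.

€653,898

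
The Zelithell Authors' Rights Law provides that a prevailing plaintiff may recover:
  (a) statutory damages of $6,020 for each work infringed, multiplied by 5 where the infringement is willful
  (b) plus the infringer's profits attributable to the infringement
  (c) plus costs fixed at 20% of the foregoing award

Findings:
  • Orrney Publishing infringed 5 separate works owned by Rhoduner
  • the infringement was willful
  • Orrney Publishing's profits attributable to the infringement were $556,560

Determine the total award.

Statutory damages: 5 × $6,020 = $30,100
Multiplied by 5: 5 × $30,100 = $150,500
Combined award: $150,500 + $556,560 = $707,060
Costs: 20% of $707,060 = $141,412
Award plus costs: $707,060 + $141,412 = $848,472

$848,472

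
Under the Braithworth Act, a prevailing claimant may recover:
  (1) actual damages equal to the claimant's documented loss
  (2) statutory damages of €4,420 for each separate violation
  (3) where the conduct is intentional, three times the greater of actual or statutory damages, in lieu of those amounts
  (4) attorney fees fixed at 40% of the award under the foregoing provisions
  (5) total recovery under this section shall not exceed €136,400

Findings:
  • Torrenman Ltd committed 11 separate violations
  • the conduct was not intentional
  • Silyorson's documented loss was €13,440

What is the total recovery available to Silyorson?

Statutory damages: 11 × €4,420 = €48,620
Conduct not intentional: the in-lieu enhancement does not apply.
Actual plus statutory damages: €13,440 + €48,620 = €62,060
Attorney fees: 40% of €62,060 = €24,824
Total before cap: €62,060 + €24,824 = €86,884
Cap at €136,400: €86,884 is within the cap, no reduction.

€86,884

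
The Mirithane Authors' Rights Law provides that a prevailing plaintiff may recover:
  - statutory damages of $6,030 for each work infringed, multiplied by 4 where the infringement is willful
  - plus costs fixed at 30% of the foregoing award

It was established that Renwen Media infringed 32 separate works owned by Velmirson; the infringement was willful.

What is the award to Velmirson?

Award: $1,003,392

Statutory damages: 32 × $6,030 = $192,960
Multiplied by 4: 4 × $192,960 = $771,840
Costs: 30% of $771,840 = $231,552
Award plus costs: $771,840 + $231,552 = $1,003,392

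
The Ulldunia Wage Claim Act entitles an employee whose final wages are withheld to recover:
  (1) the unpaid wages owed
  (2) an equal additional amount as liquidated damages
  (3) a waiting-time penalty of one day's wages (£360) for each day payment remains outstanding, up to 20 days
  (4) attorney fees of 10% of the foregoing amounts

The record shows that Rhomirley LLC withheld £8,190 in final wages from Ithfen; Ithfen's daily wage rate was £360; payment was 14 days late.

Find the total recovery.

Liquidated damages (equal amount): £8,190
Penalty days: min(14, 20) = 14
Waiting-time penalty: 14 × £360 = £5,040
Subtotal: £8,190 + £8,190 + £5,040 = £21,420
Attorney fees: 10% of £21,420 = £2,142
Total award: £21,420 + £2,142 = £23,562

£23,562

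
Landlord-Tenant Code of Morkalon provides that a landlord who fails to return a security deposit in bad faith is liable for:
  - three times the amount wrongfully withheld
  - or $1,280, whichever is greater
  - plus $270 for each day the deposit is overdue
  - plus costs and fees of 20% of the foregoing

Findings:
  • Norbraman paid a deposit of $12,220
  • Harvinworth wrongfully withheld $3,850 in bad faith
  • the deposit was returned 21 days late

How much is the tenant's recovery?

Trebled: 3 × $3,850 = $11,550
Minimum $1,280: $11,550 meets the minimum, no increase.
Late-return penalty: 21 × $270 = $5,670
Damages plus late penalty: $11,550 + $5,670 = $17,220
Costs and fees: 20% of $17,220 = $3,444
Total recovery: $17,220 + $3,444 = $20,664

$20,664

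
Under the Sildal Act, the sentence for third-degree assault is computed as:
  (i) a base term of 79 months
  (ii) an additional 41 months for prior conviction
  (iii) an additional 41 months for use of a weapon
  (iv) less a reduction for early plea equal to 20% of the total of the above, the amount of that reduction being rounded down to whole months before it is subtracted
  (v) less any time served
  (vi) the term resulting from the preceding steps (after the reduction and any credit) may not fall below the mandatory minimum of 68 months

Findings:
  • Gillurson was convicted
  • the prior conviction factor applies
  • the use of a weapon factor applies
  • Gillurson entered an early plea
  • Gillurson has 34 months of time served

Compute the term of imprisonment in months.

95 months

Prior conviction enhancement: +41 months
Use of a weapon enhancement: +41 months
Adjusted term: 79 months + 41 months + 41 months = 161 months
Early plea reduction: 20% of 161 months = 32 months (rounded down)
After reduction: 161 − 32 = 129 months
Less time served: 129 months − 34 months = 95 months
Minimum 68 months: 95 months meets the minimum, no increase.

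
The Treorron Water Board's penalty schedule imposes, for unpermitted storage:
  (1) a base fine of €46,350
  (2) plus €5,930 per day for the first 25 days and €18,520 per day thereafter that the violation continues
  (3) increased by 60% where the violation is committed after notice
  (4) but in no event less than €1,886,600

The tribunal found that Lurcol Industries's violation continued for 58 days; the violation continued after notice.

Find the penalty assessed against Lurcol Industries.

First 25 days: 25 × €5,930 = €148,250
Remaining days: (58 − 25) × €18,520 = €611,160
Per-day component: €148,250 + €611,160 = €759,410
Base plus per-day: €46,350 + €759,410 = €805,760
Enhancement: 60% of €805,760 = €483,456
Enhanced fine: €805,760 + €483,456 = €1,289,216
Minimum €1,886,600: €1,289,216 is below the minimum → €1,886,600

€1,886,600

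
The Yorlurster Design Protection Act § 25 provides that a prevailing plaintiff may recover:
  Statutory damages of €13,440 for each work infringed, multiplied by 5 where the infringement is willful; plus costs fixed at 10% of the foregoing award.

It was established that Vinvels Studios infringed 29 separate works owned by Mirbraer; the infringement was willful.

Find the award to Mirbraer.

Statutory damages: 29 × €13,440 = €389,760
Multiplied by 5: 5 × €389,760 = €1,948,800
Costs: 10% of €1,948,800 = €194,880
Award plus costs: €1,948,800 + €194,880 = €2,143,680

€2,143,680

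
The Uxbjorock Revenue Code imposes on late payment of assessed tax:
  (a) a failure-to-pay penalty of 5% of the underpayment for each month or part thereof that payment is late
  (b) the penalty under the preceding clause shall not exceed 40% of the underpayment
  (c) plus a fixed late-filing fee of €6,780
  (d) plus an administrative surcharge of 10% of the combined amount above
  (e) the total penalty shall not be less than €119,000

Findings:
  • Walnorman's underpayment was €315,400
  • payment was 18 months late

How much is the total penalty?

Accrued rate: 5% × 18 = 90%, capped at 40% → 40%
Failure-to-pay penalty: 40% of €315,400 = €126,160
Penalty before surcharge: €126,160 + €6,780 = €132,940
Administrative surcharge: 10% of €132,940 = €13,294
Total penalty: €132,940 + €13,294 = €146,234
Minimum €119,000: €146,234 meets the minimum, no increase.

€146,234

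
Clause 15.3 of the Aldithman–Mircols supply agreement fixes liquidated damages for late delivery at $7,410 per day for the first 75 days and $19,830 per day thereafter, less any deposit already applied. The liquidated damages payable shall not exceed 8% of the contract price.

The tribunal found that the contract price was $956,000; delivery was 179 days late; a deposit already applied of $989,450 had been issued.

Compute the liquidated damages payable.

First 75 days: 75 × $7,410 = $555,750
Remaining days: (179 − 75) × $19,830 = $2,062,320
Accrued per-day damages: $555,750 + $2,062,320 = $2,618,070
Less deposit already applied: $2,618,070 − $989,450 = $1,628,620
Cap: 8% of $956,000 = $76,480
Cap at $76,480: $1,628,620 exceeds the cap → $76,480

Liquidated damages: $76,480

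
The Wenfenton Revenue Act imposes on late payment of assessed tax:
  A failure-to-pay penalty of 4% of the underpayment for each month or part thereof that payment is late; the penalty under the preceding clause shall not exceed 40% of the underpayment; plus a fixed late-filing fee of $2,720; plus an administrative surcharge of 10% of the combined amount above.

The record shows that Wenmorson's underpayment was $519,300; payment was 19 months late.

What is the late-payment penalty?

Accrued rate: 4% × 19 = 76%, capped at 40% → 40%
Failure-to-pay penalty: 40% of $519,300 = $207,720
Penalty before surcharge: $207,720 + $2,720 = $210,440
Administrative surcharge: 10% of $210,440 = $21,044
Total penalty: $210,440 + $21,044 = $231,484

$231,484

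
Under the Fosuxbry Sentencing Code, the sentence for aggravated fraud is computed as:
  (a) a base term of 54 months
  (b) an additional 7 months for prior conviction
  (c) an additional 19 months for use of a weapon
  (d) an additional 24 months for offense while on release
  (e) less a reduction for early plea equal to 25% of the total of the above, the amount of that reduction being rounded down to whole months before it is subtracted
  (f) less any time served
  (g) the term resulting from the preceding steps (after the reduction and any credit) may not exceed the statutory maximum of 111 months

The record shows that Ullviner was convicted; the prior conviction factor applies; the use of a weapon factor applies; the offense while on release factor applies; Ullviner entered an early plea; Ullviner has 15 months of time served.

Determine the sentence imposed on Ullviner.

Prior conviction enhancement: +7 months
Use of a weapon enhancement: +19 months
Offense while on release enhancement: +24 months
Adjusted term: 54 months + 7 months + 19 months + 24 months = 104 months
Early plea reduction: 25% of 104 months = 26 months (rounded down)
After reduction: 104 − 26 = 78 months
Less time served: 78 months − 15 months = 63 months
Cap at 111 months: 63 months is within the cap, no reduction.

Sentence: 63 months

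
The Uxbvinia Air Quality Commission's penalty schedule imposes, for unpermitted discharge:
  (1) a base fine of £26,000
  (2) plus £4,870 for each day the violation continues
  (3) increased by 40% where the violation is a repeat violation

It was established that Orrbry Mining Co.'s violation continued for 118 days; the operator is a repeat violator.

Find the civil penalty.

Civil penalty: £840,924

Per-day component: 118 × £4,870 = £574,660
Base plus per-day: £26,000 + £574,660 = £600,660
Enhancement: 40% of £600,660 = £240,264
Enhanced fine: £600,660 + £240,264 = £840,924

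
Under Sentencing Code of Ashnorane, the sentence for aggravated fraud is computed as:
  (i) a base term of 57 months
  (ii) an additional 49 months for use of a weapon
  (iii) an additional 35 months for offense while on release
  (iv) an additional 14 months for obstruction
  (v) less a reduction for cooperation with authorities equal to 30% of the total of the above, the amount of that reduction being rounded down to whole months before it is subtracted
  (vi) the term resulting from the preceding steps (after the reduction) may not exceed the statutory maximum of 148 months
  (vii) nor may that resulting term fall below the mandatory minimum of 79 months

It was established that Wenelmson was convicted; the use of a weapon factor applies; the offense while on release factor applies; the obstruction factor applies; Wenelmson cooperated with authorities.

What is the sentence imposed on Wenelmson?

Use of a weapon enhancement: +49 months
Offense while on release enhancement: +35 months
Obstruction enhancement: +14 months
Adjusted term: 57 months + 49 months + 35 months + 14 months = 155 months
Cooperation with authorities reduction: 30% of 155 months = 46 months (rounded down)
After reduction: 155 − 46 = 109 months
Cap at 148 months: 109 months is within the cap, no reduction.
Minimum 79 months: 109 months meets the minimum, no increase.

109 months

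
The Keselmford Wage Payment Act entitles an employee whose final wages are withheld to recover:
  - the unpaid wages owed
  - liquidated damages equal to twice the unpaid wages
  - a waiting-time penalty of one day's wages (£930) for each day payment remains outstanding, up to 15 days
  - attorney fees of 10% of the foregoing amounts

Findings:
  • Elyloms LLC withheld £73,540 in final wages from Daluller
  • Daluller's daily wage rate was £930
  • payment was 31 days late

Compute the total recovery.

Doubled: 2 × £73,540 = £147,080
Penalty days: min(31, 15) = 15
Waiting-time penalty: 15 × £930 = £13,950
Subtotal: £73,540 + £147,080 + £13,950 = £234,570
Attorney fees: 10% of £234,570 = £23,457
Total award: £234,570 + £23,457 = £258,027

£258,027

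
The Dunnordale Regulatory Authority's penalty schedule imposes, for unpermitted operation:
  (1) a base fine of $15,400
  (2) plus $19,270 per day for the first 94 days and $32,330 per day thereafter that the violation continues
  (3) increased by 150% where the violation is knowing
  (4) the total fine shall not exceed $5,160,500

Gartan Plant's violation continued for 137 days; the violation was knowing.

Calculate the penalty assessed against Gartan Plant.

First 94 days: 94 × $19,270 = $1,811,380
Remaining days: (137 − 94) × $32,330 = $1,390,190
Per-day component: $1,811,380 + $1,390,190 = $3,201,570
Base plus per-day: $15,400 + $3,201,570 = $3,216,970
Enhancement: 150% of $3,216,970 = $4,825,455
Enhanced fine: $3,216,970 + $4,825,455 = $8,042,425
Cap at $5,160,500: $8,042,425 exceeds the cap → $5,160,500

Civil penalty: $5,160,500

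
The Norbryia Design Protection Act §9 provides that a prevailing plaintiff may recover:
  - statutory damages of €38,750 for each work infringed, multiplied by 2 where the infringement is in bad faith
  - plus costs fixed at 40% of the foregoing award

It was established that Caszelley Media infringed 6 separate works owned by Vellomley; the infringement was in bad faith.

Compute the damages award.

Statutory damages: 6 × €38,750 = €232,500
Doubled: 2 × €232,500 = €465,000
Costs: 40% of €465,000 = €186,000
Award plus costs: €465,000 + €186,000 = €651,000

Award: €651,000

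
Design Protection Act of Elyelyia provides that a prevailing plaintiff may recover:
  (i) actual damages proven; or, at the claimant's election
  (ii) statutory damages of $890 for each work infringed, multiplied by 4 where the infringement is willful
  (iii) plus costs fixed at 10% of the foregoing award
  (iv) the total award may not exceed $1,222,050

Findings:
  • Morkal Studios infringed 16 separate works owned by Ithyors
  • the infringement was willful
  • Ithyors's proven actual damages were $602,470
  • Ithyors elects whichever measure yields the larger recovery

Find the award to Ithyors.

Statutory damages: 16 × $890 = $14,240
Multiplied by 4: 4 × $14,240 = $56,960
Greater of actual damages ($602,470) or enhanced statutory damages ($56,960): $602,470
Costs: 10% of $602,470 = $60,247
Award plus costs: $602,470 + $60,247 = $662,717
Cap at $1,222,050: $662,717 is within the cap, no reduction.

$662,717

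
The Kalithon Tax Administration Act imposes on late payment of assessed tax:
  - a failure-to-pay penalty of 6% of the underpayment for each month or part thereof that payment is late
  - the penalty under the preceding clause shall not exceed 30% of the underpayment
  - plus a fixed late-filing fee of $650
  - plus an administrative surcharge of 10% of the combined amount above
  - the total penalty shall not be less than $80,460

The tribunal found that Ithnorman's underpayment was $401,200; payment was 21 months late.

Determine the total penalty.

$133,111

Accrued rate: 6% × 21 = 126%, capped at 30% → 30%
Failure-to-pay penalty: 30% of $401,200 = $120,360
Penalty before surcharge: $120,360 + $650 = $121,010
Administrative surcharge: 10% of $121,010 = $12,101
Total penalty: $121,010 + $12,101 = $133,111
Minimum $80,460: $133,111 meets the minimum, no increase.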